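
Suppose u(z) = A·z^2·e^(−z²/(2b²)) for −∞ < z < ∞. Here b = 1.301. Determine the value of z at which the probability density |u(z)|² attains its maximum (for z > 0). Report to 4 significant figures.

Set d/dz [|u(z)|²] = 0 and solve for z > 0.
This gives z = √(2)·b.
With b = 1.301, the value of z > 0 at which the probability density is greatest is 1.8399.

z ≈ 1.840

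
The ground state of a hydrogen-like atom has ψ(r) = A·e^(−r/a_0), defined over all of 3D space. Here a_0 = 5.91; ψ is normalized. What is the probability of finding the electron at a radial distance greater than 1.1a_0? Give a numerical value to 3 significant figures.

P ≈ 0.623

With dV = 4πr²dr, the probability is ∫|ψ|² dV over r > 1.1a_0.
The full normalization integral is A²·[π·a_0^3] = 1, fixing A².
In terms of u = r/a_0 (A², 4π and the length scale all cancel between numerator and denominator), P = [∫_{1.1}^{∞} u^2·e^(-2·u) du] / [∫_{0}^{∞} u^2·e^(-2·u) du].
With ∫ u^2·e^(-2·u) du = -(2·u^2 + 2·u + 1)·e^(-2·u)/4 + C, the region integral is 281·e^(-11/5)/200 and the full one is 1/4.
Taking the ratio yields P = 0.6227.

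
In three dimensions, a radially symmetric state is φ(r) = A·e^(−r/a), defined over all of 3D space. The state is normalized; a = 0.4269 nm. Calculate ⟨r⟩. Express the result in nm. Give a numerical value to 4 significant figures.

By definition ⟨r⟩ = ∫ r |φ(r)|² 4πr² dr.
With ∫₀^∞ r^3 e^(−αr) dr = 3!/α^4, since the A² factors cancel between numerator and denominator, ⟨r⟩ = 3·a/2.
With a = 0.4269, ⟨r⟩ = 0.64035.

⟨r⟩ ≈ 0.6404 nm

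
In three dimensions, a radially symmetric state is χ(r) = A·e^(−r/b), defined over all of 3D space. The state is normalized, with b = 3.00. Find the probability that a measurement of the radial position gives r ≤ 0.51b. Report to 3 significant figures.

P ≈ 0.0840

Integrate the radial probability density 4πr²|χ|² over r ≤ 0.51b.
Normalization gives A² = 1/(π·b^3).
Substituting u = r/b, A², 4π and the length scale all cancel in the ratio: P = ∫_{0}^{0.51} u^2·e^(-2·u) du / ∫_{0}^{∞} u^2·e^(-2·u) du.
An antiderivative of u^2·e^(-2·u) is -(2·u^2 + 2·u + 1)·e^(-2·u)/4; evaluating from 0 to 0.51 gives ≈ 0.021004, while the full integral is 1/4.
The region integral divided by the full integral gives P = 0.08402.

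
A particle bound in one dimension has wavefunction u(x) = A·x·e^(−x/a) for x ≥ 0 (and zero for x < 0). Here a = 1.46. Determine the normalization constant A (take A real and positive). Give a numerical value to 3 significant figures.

A ≈ 1.13

We need A² ∫|f|² dx = 1, taking the integral from 0 to ∞.
∫|u|² dx = A²·(a^3/4).
Hence A² = 1/[a^3/4].
With a = 1.46: A² = 1.285 and A = 1.134.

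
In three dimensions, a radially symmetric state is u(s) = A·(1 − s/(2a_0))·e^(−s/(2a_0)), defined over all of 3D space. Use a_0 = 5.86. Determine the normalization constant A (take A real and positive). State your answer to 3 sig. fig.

The normalization condition is ∫|u|² 4πs² ds = 1 from 0 to ∞.
Using ∫₀^∞ sⁿ e^(−αs) ds = n!/αⁿ⁺¹, with u = A·(1 − s/(2a_0))·e^(−s/(2a_0)), the integral evaluates to A²·[8·π·a_0^3].
Substituting a_0 = 5.86 gives A² = 0.0001977, so A = 0.01406.

A ≈ 0.0141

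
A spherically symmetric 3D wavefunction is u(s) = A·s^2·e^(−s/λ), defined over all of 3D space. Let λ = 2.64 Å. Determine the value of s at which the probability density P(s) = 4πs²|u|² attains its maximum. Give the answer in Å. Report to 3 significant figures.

s ≈ 7.92 Å

Differentiate P(s) = 4πs²|u|² with respect to s and set to zero.
Solving yields s = 3·λ.
With λ = 2.64, the most probable radial distance is 7.920 Å.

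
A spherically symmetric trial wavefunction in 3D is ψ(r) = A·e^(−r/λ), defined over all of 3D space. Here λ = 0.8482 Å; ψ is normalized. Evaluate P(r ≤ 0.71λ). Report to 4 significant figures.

P ≈ 0.1714

With dV = 4πr²dr, the probability is ∫|ψ|² dV over r ≤ 0.71λ.
The full normalization integral is A²·[π·λ^3] = 1, fixing A².
Substituting u = r/λ, A², 4π and the length scale all cancel in the ratio: P = ∫_{0}^{0.71} u^2·e^(-2·u) du / ∫_{0}^{∞} u^2·e^(-2·u) du.
An antiderivative of u^2·e^(-2·u) is -(2·u^2 + 2·u + 1)·e^(-2·u)/4; evaluating from 0 to 0.71 gives ≈ 0.0428390, while the full integral is 1/4.
The region integral divided by the full integral gives P = 0.17136.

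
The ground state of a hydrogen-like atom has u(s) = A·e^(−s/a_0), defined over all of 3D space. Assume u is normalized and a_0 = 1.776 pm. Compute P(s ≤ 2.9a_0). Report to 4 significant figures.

With dV = 4πs²ds, the probability is ∫|u|² dV over s ≤ 2.9a_0.
A² is fixed by ∫₀^∞ 4πs²|u|² ds = 1, i.e. A² = (π·a_0^3)^(−1).
Let t = s/a_0; then A², 4π and the length scale all cancel, so P = ∫_{0}^{2.9} t^2·e^(-2·t) dt ÷ ∫_{0}^{∞} t^2·e^(-2·t) dt.
Using ∫ t^2·e^(-2·t) dt = -(2·t^2 + 2·t + 1)·e^(-2·t)/4, the numerator is 1/4 - 1181·e^(-29/5)/200 and the denominator is 1/4.
The region integral divided by the full integral gives P = 0.92849.

P ≈ 0.9285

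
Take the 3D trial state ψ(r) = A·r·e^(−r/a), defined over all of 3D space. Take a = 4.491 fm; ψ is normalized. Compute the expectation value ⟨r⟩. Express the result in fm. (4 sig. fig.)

The expectation value is the |ψ|²-weighted average of r: ∫ r|ψ|² 4πr² dr.
Since the A² factors cancel between numerator and denominator, ⟨r⟩ = 5·a/2.
Putting a = 4.491 gives 11.228.

⟨r⟩ ≈ 11.23 fm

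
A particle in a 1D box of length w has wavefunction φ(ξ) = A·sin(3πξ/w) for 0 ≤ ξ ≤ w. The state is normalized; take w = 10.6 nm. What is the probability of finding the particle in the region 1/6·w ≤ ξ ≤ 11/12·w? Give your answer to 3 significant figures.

P ≈ 0.803

|φ|² is the probability density, so P = ∫_{1/6·w}^{11/12·w} |φ|² dξ.
Since A² = 1/(w/2), this is the region integral divided by the full normalization integral.
Substituting u = ξ/w, A² and the length scale cancel in the ratio: P = ∫_{1/6}^{11/12} sin(3·π·u)^2 du / ∫_{0}^{1} sin(3·π·u)^2 du.
An antiderivative of sin(3·π·u)^2 is u/2 - sin(6·π·u)/(12·π); evaluating from 1/6 to 11/12 gives 1/(12·π) + 3/8, while the full integral is 1/2.
The result is P = (2 + 9·π)/(12·π).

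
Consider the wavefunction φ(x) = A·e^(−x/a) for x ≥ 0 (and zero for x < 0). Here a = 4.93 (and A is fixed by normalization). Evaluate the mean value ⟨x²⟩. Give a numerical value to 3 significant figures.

⟨x²⟩ = ∫ x^2 |φ|² dx over the full domain.
Using ∫₀^∞ xⁿ e^(−αx) dx = n!/αⁿ⁺¹, evaluating both integrals, ⟨x²⟩ = a^2/2.
With a = 4.93, ⟨x^2⟩ = 12.15.

⟨x^2⟩ ≈ 12.2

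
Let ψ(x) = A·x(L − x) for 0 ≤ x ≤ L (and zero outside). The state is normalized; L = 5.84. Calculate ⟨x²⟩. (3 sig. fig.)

⟨x²⟩ = ∫ x^2 |ψ|² dx over the full domain.
Evaluating both integrals, ⟨x²⟩ = 2·L^2/7.
With L = 5.84, ⟨x^2⟩ = 9.744.

⟨x^2⟩ ≈ 9.74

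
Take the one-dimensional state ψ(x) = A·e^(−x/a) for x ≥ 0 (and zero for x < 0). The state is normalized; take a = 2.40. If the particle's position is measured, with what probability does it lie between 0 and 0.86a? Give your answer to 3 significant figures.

|ψ|² is the probability density, so P = ∫_{0}^{0.86a} |ψ|² dx.
With A² fixed by ∫|ψ|² = 1, i.e. A² = (a/2)^(−1), substitute and integrate.
In terms of u = x/a (A² and the length scale cancel between numerator and denominator), P = [∫_{0}^{0.86} e^(-2·u) du] / [∫_{0}^{∞} e^(-2·u) du].
Using ∫ e^(-2·u) du = -e^(-2·u)/2, the numerator is 1/2 - e^(-43/25)/2 and the denominator is 1/2.
This works out to P = 0.8209.

P ≈ 0.821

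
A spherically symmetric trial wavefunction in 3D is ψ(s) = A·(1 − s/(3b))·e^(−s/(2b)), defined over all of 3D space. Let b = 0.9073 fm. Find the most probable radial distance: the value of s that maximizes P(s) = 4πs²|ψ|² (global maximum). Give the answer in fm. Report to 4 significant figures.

s ≈ 0.9073 fm

Set d/ds [P(s) = 4πs²|ψ|²] = 0 and solve for s > 0.
This gives s = b.
With b = 0.9073, the most probable radial distance is 0.90730 fm.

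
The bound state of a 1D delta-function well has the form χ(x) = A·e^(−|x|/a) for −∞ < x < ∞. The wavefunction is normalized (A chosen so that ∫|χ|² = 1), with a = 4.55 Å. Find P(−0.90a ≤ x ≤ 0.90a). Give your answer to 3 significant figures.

P = ∫_{−0.90a}^{0.90a} |χ(x)|² dx.
With A² fixed by ∫|χ|² = 1, i.e. A² = (a)^(−1), substitute and integrate.
By symmetry take twice the x ≥ 0 contribution in numerator and denominator; the 2's cancel. In terms of u = x/a (A² and the length scale cancel between numerator and denominator), P = [∫_{0}^{0.90} e^(-2·u) du] / [∫_{0}^{∞} e^(-2·u) du].
An antiderivative of e^(-2·u) is -e^(-2·u)/2; evaluating from 0 to 0.90 gives 1/2 - e^(-9/5)/2, while the full integral is 1/2.
Evaluating gives P = 0.8347.

P ≈ 0.835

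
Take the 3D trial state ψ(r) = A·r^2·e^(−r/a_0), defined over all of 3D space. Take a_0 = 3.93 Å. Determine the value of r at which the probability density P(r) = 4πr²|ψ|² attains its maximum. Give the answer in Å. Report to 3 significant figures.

r ≈ 11.8 Å

Set d/dr [P(r) = 4πr²|ψ|²] = 0 and solve for r > 0.
This gives r = 3·a_0.
With a_0 = 3.93, the most probable radial distance is 11.79 Å.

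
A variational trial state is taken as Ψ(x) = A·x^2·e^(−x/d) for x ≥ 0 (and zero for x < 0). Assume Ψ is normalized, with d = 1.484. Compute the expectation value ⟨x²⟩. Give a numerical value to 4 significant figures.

The expectation value is the |Ψ|²-weighted average of x^2: ∫ x^2|Ψ|² dx.
Recall ∫₀^∞ x^m e^(−x/β) dx = m!·β^(m+1), since the A² factors cancel between numerator and denominator, ⟨x²⟩ = 15·d^2/2.
With d = 1.484, ⟨x^2⟩ = 16.517.

⟨x^2⟩ ≈ 16.52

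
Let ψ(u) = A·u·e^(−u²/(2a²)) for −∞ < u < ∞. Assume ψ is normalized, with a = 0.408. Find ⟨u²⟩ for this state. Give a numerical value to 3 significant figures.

By definition ⟨u²⟩ = ∫ u^2 |ψ(u)|² du.
Evaluating both integrals, ⟨u²⟩ = 3·a^2/2.
With a = 0.408, ⟨u^2⟩ = 0.2497.

⟨u^2⟩ ≈ 0.250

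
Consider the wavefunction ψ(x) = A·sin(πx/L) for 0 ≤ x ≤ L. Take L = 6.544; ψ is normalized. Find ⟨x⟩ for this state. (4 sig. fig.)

⟨x⟩ ≈ 3.272

The expectation value is the |ψ|²-weighted average of x: ∫ x|ψ|² dx.
With ∫₀^L sin²(nπx/L) dx = L/2, the ratio of the moment integral to the normalization integral gives ⟨x⟩ = L/2.
Putting L = 6.544 gives 3.2720.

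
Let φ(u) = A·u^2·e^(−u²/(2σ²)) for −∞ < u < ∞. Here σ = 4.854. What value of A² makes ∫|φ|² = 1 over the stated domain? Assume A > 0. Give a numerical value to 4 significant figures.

Normalization requires ∫|φ|² du = 1, integrated from −∞ to ∞.
With ∫_{−∞}^{∞} u^(2m) e^(−αu²) du = (2m−1)!!·√π / (2^m α^(m+1/2)), ∫|φ|² du = A²·(3·√(π)·σ^5/4).
Setting this equal to 1 gives A² = 1/(3·√(π)·σ^5/4).
Substituting σ = 4.854 gives A² = 0.00027917, so A = 0.016708.

A^2 ≈ 0.0002792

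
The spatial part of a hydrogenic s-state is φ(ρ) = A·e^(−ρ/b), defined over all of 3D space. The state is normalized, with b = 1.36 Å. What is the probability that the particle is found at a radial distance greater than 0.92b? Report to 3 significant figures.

P ≈ 0.720

P = ∫ |φ|² 4πρ² dρ over ρ > 0.92b.
A² is fixed by ∫₀^∞ 4πρ²|φ|² dρ = 1, i.e. A² = (π·b^3)^(−1).
Substituting u = ρ/b, A², 4π and the length scale all cancel in the ratio: P = ∫_{0.92}^{∞} u^2·e^(-2·u) du / ∫_{0}^{∞} u^2·e^(-2·u) du.
An antiderivative of u^2·e^(-2·u) is -(2·u^2 + 2·u + 1)·e^(-2·u)/4; evaluating from 0.92 to ∞ gives 2833·e^(-46/25)/2500, while the full integral is 1/4.
Taking the ratio yields P = 0.7199.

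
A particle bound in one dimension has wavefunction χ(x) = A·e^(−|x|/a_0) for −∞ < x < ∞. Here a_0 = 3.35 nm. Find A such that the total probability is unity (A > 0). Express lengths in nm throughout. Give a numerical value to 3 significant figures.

A ≈ 0.546 nm^(-1/2)

Normalization requires ∫|χ|² dx = 1, integrated from −∞ to ∞.
With ∫₀^∞ x^0 e^(−αx) dx = 0!/α^1, the integral (without the A² prefactor) comes out to a_0.
Hence A² = 1/[a_0].
With a_0 = 3.35: A² = 0.2985 and A = 0.5464.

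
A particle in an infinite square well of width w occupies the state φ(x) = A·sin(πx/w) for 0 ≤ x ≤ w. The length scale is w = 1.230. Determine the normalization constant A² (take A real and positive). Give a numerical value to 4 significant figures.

We need A² ∫|f|² dx = 1, taking the integral from 0 to w.
Carrying out the integral gives A² · w/2.
Substituting w = 1.230 gives A² = 1.6260, so A = 1.2752.

A^2 ≈ 1.626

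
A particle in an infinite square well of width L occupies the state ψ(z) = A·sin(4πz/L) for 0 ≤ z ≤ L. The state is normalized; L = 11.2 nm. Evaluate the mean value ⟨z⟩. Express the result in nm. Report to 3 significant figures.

⟨z⟩ = ∫ z |ψ|² dz over the full domain.
Evaluating both integrals, ⟨z⟩ = L/2.
Putting L = 11.2 gives 5.600.

⟨z⟩ ≈ 5.60 nm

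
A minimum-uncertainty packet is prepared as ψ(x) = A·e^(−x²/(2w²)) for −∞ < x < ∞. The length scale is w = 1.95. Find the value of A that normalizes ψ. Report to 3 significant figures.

A ≈ 0.538

Require ∫ |ψ|² dx = 1 over the whole domain.
Using the Gaussian integral ∫_{−∞}^{∞} e^(−αx²) dx = √(π/α), ∫|ψ|² dx = A²·(√(π)·w).
So A² = (√(π)·w)^(−1).
With w = 1.95: A² = 0.2893 and A = 0.5379.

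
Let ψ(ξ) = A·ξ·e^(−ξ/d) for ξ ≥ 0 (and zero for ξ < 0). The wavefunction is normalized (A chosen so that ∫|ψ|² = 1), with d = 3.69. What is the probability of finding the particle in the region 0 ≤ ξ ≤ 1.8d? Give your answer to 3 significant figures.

P ≈ 0.697

The probability is P = ∫ |ψ|² dξ over [0, 1.8d].
The normalization integral ∫|ψ|²dξ over the whole domain equals d^3/4·A², and A² cancels in the ratio.
In terms of u = ξ/d (A² and the length scale cancel between numerator and denominator), P = [∫_{0}^{1.8} u^2·e^(-2·u) du] / [∫_{0}^{∞} u^2·e^(-2·u) du].
Using ∫ u^2·e^(-2·u) du = -(2·u^2 + 2·u + 1)·e^(-2·u)/4, the numerator is 1/4 - 277·e^(-18/5)/100 and the denominator is 1/4.
Taking the ratio, P = 0.6973.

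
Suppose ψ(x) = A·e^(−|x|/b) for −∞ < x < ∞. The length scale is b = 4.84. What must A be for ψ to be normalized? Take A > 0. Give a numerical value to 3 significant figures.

A ≈ 0.455

Require ∫ |ψ|² dx = 1 over the whole domain.
The integral (without the A² prefactor) comes out to b.
Setting this equal to 1 gives A² = 1/(b).
With b = 4.84: A² = 0.2066 and A = 0.4545.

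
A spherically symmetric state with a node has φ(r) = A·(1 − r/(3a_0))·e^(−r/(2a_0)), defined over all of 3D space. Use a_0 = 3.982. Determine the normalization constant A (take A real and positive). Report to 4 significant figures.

A ≈ 0.04348

Normalization requires ∫|φ|² 4πr² dr = 1, integrated from 0 to ∞.
In 3D with spherical symmetry the volume element is 4πr² dr.
With φ = A·(1 − r/(3a_0))·e^(−r/(2a_0)), the integral evaluates to A²·[8·π·a_0^3/3].
So A² = (8·π·a_0^3/3)^(−1).
Substituting a_0 = 3.982 gives A² = 0.0018905, so A = 0.043480.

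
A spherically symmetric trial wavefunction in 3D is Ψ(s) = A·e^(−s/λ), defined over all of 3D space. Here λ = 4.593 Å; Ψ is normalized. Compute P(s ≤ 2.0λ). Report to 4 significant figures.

P ≈ 0.7619

Integrate the radial probability density 4πs²|Ψ|² over s ≤ 2.0λ.
Normalization gives A² = 1/(π·λ^3).
Let u = s/λ; then A², 4π and the length scale all cancel, so P = ∫_{0}^{2.0} u^2·e^(-2·u) du ÷ ∫_{0}^{∞} u^2·e^(-2·u) du.
An antiderivative of u^2·e^(-2·u) is -(2·u^2 + 2·u + 1)·e^(-2·u)/4; evaluating from 0 to 2.0 gives 1/4 - 13·e^(-4)/4, while the full integral is 1/4.
Taking the ratio yields P = 0.76190.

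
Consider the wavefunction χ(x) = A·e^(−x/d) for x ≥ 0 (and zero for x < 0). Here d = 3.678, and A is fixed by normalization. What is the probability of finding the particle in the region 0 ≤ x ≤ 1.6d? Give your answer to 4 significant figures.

P ≈ 0.9592

The probability is P = ∫ |χ|² dx over [0, 1.6d].
With A² fixed by ∫|χ|² = 1, i.e. A² = (d/2)^(−1), substitute and integrate.
In terms of u = x/d (A² and the length scale cancel between numerator and denominator), P = [∫_{0}^{1.6} e^(-2·u) du] / [∫_{0}^{∞} e^(-2·u) du].
With ∫ e^(-2·u) du = -e^(-2·u)/2 + C, the region integral is 1/2 - e^(-16/5)/2 and the full one is 1/2.
The result is P = 0.95924.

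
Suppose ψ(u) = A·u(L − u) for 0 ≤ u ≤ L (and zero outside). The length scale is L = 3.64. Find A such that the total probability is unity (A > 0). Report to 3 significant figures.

A ≈ 0.217

Normalization requires ∫|ψ|² du = 1, integrated from 0 to L.
∫|ψ|² du = A²·(L^5/30).
Hence A² = 1/[L^5/30].
Substituting L = 3.64 gives A² = 0.04695, so A = 0.2167.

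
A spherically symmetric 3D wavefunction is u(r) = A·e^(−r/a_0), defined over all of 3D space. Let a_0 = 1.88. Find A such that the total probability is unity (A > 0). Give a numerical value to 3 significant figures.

A ≈ 0.219

Require ∫ |u|² 4πr² dr = 1 over the whole domain.
The angular integral contributes 4π, leaving ∫₀^∞ r²|u|² dr.
Recall ∫₀^∞ r^m e^(−r/β) dr = m!·β^(m+1), ∫|u|² 4πr² dr = A²·(π·a_0^3).
So A² = (π·a_0^3)^(−1).
Plugging in a_0 = 1.88 yields A = 0.2189.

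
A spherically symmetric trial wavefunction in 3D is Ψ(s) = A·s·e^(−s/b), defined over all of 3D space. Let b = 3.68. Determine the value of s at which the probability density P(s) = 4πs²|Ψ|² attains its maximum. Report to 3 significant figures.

Differentiate P(s) = 4πs²|Ψ|² with respect to s and set to zero.
Solving yields s = 2·b.
With b = 3.68, the most probable radial distance is 7.360.

s ≈ 7.36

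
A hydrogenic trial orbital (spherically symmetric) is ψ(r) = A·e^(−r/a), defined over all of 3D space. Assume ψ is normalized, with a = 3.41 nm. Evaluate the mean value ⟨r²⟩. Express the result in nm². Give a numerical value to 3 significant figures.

⟨r^2⟩ ≈ 34.9 nm^2

The expectation value is the |ψ|²-weighted average of r^2: ∫ r^2|ψ|² 4πr² dr.
Recall ∫₀^∞ r^m e^(−r/β) dr = m!·β^(m+1), evaluating both integrals, ⟨r²⟩ = 3·a^2.
Putting a = 3.41 gives 34.88.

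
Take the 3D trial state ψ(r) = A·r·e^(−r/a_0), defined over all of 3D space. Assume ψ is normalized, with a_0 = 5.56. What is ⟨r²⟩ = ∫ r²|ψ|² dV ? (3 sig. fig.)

⟨r²⟩ = ∫ r^2 |ψ|² 4πr² dr over the full domain.
Using ∫₀^∞ rⁿ e^(−αr) dr = n!/αⁿ⁺¹, the ratio of the moment integral to the normalization integral gives ⟨r²⟩ = 15·a_0^2/2.
Putting a_0 = 5.56 gives 231.9.

⟨r^2⟩ ≈ 232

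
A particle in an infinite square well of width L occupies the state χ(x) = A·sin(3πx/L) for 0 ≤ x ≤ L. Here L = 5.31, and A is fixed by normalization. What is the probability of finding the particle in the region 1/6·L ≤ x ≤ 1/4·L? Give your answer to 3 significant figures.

|χ|² is the probability density, so P = ∫_{1/6·L}^{1/4·L} |χ|² dx.
The normalization integral ∫|χ|²dx over the whole domain equals L/2·A², and A² cancels in the ratio.
In terms of u = x/L (A² and the length scale cancel between numerator and denominator), P = [∫_{1/6}^{1/4} sin(3·π·u)^2 du] / [∫_{0}^{1} sin(3·π·u)^2 du].
Using ∫ sin(3·π·u)^2 du = u/2 - sin(6·π·u)/(12·π), the numerator is 1/(12·π) + 1/24 and the denominator is 1/2.
This works out to P = (2 + π)/(12·π).

P ≈ 0.136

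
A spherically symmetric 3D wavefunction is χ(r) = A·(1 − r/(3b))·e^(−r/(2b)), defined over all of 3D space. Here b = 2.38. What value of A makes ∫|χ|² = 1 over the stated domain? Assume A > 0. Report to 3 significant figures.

A ≈ 0.0941

Normalization requires ∫|χ|² 4πr² dr = 1, integrated from 0 to ∞.
(Spherical symmetry: dV = 4πr² dr.)
The integral (without the A² prefactor) comes out to 8·π·b^3/3.
Substituting b = 2.38 gives A² = 0.008854, so A = 0.09410.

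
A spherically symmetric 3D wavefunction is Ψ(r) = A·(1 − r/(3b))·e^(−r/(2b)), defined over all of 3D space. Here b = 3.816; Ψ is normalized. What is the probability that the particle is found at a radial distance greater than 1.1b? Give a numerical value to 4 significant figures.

P ≈ 0.8340

P = ∫ |Ψ|² 4πr² dr over r > 1.1b.
Normalization gives A² = 1/(8·π·b^3/3).
In terms of u = r/b (A², 4π and the length scale all cancel between numerator and denominator), P = [∫_{1.1}^{∞} u^2·(1 - u/3)^2·e^(-u) du] / [∫_{0}^{∞} u^2·(1 - u/3)^2·e^(-u) du].
With ∫ u^2·(1 - u/3)^2·e^(-u) du = (-u^4 + 2·u^3 - 3·u^2 - 6·u - 6)·e^(-u)/9 + C, the region integral is ≈ 0.555972 and the full one is 2/3.
This evaluates to P = 0.83396.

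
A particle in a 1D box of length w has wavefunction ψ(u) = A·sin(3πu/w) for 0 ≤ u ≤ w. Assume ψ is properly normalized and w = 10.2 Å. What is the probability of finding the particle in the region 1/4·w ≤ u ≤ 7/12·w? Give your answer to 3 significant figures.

P = ∫_{1/4·w}^{7/12·w} |ψ(u)|² du.
Since A² = 1/(w/2), this is the region integral divided by the full normalization integral.
In terms of t = u/w (A² and the length scale cancel between numerator and denominator), P = [∫_{1/4}^{7/12} sin(3·π·t)^2 dt] / [∫_{0}^{1} sin(3·π·t)^2 dt].
With ∫ sin(3·π·t)^2 dt = t/2 - sin(6·π·t)/(12·π) + C, the region integral is 1/6 and the full one is 1/2.
Taking the ratio, P = 1/3.

P ≈ 0.333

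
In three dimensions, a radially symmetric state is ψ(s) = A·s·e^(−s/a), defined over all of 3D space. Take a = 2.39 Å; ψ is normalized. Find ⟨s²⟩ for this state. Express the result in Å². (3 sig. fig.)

The expectation value is the |ψ|²-weighted average of s^2: ∫ s^2|ψ|² 4πs² ds.
The ratio of the moment integral to the normalization integral gives ⟨s²⟩ = 15·a^2/2.
With a = 2.39, ⟨s^2⟩ = 42.84.

⟨s^2⟩ ≈ 42.8 Å^2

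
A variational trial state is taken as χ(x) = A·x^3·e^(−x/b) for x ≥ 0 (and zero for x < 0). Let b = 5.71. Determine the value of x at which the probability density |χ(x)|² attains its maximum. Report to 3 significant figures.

x ≈ 17.1

The maximum of |χ(x)|² occurs where its derivative vanishes.
This gives x = 3·b.
With b = 5.71, the most probable position is 17.13.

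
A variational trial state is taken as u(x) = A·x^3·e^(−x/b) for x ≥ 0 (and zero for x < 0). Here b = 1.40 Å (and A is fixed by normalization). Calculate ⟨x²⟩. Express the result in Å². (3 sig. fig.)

⟨x²⟩ = ∫ x^2 |u|² dx over the full domain.
The ratio of the moment integral to the normalization integral gives ⟨x²⟩ = 14·b^2.
Putting b = 1.40 gives 27.44.

⟨x^2⟩ ≈ 27.4 Å^2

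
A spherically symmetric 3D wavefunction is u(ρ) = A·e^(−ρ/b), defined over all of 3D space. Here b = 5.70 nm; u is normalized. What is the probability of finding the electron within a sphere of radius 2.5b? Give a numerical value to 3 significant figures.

P ≈ 0.875

Integrate the radial probability density 4πρ²|u|² over ρ ≤ 2.5b.
Normalization gives A² = 1/(π·b^3).
In terms of t = ρ/b (A², 4π and the length scale all cancel between numerator and denominator), P = [∫_{0}^{2.5} t^2·e^(-2·t) dt] / [∫_{0}^{∞} t^2·e^(-2·t) dt].
An antiderivative of t^2·e^(-2·t) is -(2·t^2 + 2·t + 1)·e^(-2·t)/4; evaluating from 0 to 2.5 gives 1/4 - 37·e^(-5)/8, while the full integral is 1/4.
The region integral divided by the full integral gives P = 0.8753.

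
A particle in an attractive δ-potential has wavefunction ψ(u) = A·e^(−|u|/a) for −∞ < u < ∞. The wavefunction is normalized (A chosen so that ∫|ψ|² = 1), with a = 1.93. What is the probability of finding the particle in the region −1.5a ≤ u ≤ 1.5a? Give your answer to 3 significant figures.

P ≈ 0.950

|ψ|² is the probability density, so P = ∫_{−1.5a}^{1.5a} |ψ|² du.
Since A² = 1/(a), this is the region integral divided by the full normalization integral.
Both integrals are even about u = 0, so only the u ≥ 0 halves are needed (the factors of 2 cancel). Let t = u/a; then A² and the length scale cancel, so P = ∫_{0}^{1.5} e^(-2·t) dt ÷ ∫_{0}^{∞} e^(-2·t) dt.
With ∫ e^(-2·t) dt = -e^(-2·t)/2 + C, the region integral is 1/2 - e^(-3)/2 and the full one is 1/2.
Taking the ratio, P = 0.9502.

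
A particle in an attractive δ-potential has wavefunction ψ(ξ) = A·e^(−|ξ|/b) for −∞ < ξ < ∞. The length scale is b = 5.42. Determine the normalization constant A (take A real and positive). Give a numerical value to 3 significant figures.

A ≈ 0.430

Require ∫ |ψ|² dξ = 1 over the whole domain.
The integral (without the A² prefactor) comes out to b.
Substituting b = 5.42 gives A² = 0.1845, so A = 0.4295.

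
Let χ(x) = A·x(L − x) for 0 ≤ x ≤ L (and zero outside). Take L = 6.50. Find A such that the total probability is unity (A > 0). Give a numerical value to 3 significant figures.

A ≈ 0.0508

Require ∫ |χ|² dx = 1 over the whole domain.
With χ = A·x(L − x), the integral evaluates to A²·[L^5/30].
Setting this equal to 1 gives A² = 1/(L^5/30).
Plugging in L = 6.50 yields A = 0.05085.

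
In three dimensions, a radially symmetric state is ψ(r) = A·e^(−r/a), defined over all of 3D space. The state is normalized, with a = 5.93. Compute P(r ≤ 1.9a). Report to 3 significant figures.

P ≈ 0.731

With dV = 4πr²dr, the probability is ∫|ψ|² dV over r ≤ 1.9a.
The full normalization integral is A²·[π·a^3] = 1, fixing A².
In terms of u = r/a (A², 4π and the length scale all cancel between numerator and denominator), P = [∫_{0}^{1.9} u^2·e^(-2·u) du] / [∫_{0}^{∞} u^2·e^(-2·u) du].
An antiderivative of u^2·e^(-2·u) is -(2·u^2 + 2·u + 1)·e^(-2·u)/4; evaluating from 0 to 1.9 gives 1/4 - 601·e^(-19/5)/200, while the full integral is 1/4.
The region integral divided by the full integral gives P = 0.7311.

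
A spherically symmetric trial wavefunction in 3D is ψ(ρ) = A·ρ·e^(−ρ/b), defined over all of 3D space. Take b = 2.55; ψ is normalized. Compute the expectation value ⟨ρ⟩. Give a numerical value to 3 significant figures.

⟨ρ⟩ = ∫ ρ |ψ|² 4πρ² dρ over the full domain.
Recall ∫₀^∞ ρ^m e^(−ρ/β) dρ = m!·β^(m+1), the ratio of the moment integral to the normalization integral gives ⟨ρ⟩ = 5·b/2.
Putting b = 2.55 gives 6.375.

⟨ρ⟩ ≈ 6.38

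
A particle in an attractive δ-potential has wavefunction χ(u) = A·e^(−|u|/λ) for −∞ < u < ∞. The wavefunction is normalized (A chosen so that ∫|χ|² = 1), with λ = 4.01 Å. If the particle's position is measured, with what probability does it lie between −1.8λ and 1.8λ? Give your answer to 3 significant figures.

The probability is P = ∫ |χ|² du over [−1.8λ, 1.8λ].
With A² fixed by ∫|χ|² = 1, i.e. A² = (λ)^(−1), substitute and integrate.
By symmetry take twice the u ≥ 0 contribution in numerator and denominator; the 2's cancel. In terms of t = u/λ (A² and the length scale cancel between numerator and denominator), P = [∫_{0}^{1.8} e^(-2·t) dt] / [∫_{0}^{∞} e^(-2·t) dt].
An antiderivative of e^(-2·t) is -e^(-2·t)/2; evaluating from 0 to 1.8 gives 1/2 - e^(-18/5)/2, while the full integral is 1/2.
The result is P = 0.9727.

P ≈ 0.973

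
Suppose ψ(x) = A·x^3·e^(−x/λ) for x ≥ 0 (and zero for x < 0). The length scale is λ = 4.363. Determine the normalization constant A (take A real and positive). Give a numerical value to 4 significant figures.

A ≈ 0.002430

Require ∫ |ψ|² dx = 1 over the whole domain.
∫|ψ|² dx = A²·(45·λ^7/8).
So A² = (45·λ^7/8)^(−1).
With λ = 4.363: A² = 0.0000059072 and A = 0.0024305.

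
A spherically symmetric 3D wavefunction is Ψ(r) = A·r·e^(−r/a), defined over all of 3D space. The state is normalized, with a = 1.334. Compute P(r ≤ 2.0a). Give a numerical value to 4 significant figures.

P ≈ 0.3712

Integrate the radial probability density 4πr²|Ψ|² over r ≤ 2.0a.
The full normalization integral is A²·[3·π·a^5] = 1, fixing A².
In terms of u = r/a (A², 4π and the length scale all cancel between numerator and denominator), P = [∫_{0}^{2.0} u^4·e^(-2·u) du] / [∫_{0}^{∞} u^4·e^(-2·u) du].
Using ∫ u^4·e^(-2·u) du = -(u^4/2 + u^3 + 3·u^2/2 + 3·u/2 + 3/4)·e^(-2·u), the numerator is 3/4 - 103·e^(-4)/4 and the denominator is 3/4.
The region integral divided by the full integral gives P = 0.37116.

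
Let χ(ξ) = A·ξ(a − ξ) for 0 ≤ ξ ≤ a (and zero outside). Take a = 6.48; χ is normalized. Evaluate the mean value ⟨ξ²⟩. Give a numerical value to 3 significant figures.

By definition ⟨ξ²⟩ = ∫ ξ^2 |χ(ξ)|² dξ.
Expanding the polynomial and integrating term by term, the ratio of the moment integral to the normalization integral gives ⟨ξ²⟩ = 2·a^2/7.
Putting a = 6.48 gives 12.00.

⟨ξ^2⟩ ≈ 12.0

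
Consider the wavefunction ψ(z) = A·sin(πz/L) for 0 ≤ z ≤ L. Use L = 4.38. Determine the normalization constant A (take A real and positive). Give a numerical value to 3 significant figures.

A ≈ 0.676

Require ∫ |ψ|² dz = 1 over the whole domain.
The integral (without the A² prefactor) comes out to L/2.
With L = 4.38: A² = 0.4566 and A = 0.6757.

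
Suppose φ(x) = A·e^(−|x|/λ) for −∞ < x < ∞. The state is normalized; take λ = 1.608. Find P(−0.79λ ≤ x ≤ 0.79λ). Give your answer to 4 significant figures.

P = ∫_{−0.79λ}^{0.79λ} |φ(x)|² dx.
The normalization integral ∫|φ|²dx over the whole domain equals λ·A², and A² cancels in the ratio.
Both integrals are even about x = 0, so only the x ≥ 0 halves are needed (the factors of 2 cancel). Substituting u = x/λ, A² and the length scale cancel in the ratio: P = ∫_{0}^{0.79} e^(-2·u) du / ∫_{0}^{∞} e^(-2·u) du.
An antiderivative of e^(-2·u) is -e^(-2·u)/2; evaluating from 0 to 0.79 gives 1/2 - e^(-79/50)/2, while the full integral is 1/2.
Taking the ratio, P = 0.79402.

P ≈ 0.7940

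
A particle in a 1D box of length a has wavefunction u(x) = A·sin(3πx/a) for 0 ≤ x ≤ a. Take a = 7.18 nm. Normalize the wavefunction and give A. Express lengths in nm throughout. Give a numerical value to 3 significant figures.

Normalization requires ∫|u|² dx = 1, integrated from 0 to a.
With ∫₀^a sin²(nπx/a) dx = a/2, carrying out the integral gives A² · a/2.
With a = 7.18: A² = 0.2786 and A = 0.5278.

A ≈ 0.528 nm^(-1/2)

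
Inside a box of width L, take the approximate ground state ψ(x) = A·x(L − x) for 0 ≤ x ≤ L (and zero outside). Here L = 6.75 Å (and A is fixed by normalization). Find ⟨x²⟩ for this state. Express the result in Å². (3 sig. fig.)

⟨x^2⟩ ≈ 13.0 Å^2

The expectation value is the |ψ|²-weighted average of x^2: ∫ x^2|ψ|² dx.
Expanding the polynomial and integrating term by term, the ratio of the moment integral to the normalization integral gives ⟨x²⟩ = 2·L^2/7.
With L = 6.75, ⟨x^2⟩ = 13.02.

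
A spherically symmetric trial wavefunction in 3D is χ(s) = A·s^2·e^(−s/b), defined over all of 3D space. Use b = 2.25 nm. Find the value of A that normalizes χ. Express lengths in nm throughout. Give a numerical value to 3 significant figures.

A ≈ 0.00696 nm^(-7/2)

Normalization requires ∫|χ|² 4πs² ds = 1, integrated from 0 to ∞.
(Spherical symmetry: dV = 4πs² ds.)
Using ∫₀^∞ sⁿ e^(−αs) ds = n!/αⁿ⁺¹, ∫|χ|² 4πs² ds = A²·(45·π·b^7/2).
Hence A² = 1/[45·π·b^7/2].
Plugging in b = 2.25 yields A = 0.006961.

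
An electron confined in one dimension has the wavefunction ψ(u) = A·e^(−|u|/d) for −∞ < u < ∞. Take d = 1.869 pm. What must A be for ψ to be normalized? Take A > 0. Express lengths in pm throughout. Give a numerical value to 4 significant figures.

A ≈ 0.7315 pm^(-1/2)

Require ∫ |ψ|² du = 1 over the whole domain.
Carrying out the integral gives A² · d.
Setting this equal to 1 gives A² = 1/(d).
Substituting d = 1.869 gives A² = 0.53505, so A = 0.73147.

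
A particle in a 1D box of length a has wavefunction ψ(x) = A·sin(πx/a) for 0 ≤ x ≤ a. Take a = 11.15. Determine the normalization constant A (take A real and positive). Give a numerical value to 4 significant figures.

A ≈ 0.4235

We need A² ∫|f|² dx = 1, taking the integral from 0 to a.
With ∫₀^a sin²(nπx/a) dx = a/2, ∫|ψ|² dx = A²·(a/2).
Hence A² = 1/[a/2].
Plugging in a = 11.15 yields A = 0.42352.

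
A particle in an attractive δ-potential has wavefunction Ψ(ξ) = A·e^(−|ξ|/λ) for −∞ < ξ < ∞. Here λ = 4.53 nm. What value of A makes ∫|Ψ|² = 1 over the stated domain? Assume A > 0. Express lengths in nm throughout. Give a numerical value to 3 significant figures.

A ≈ 0.470 nm^(-1/2)

The normalization condition is ∫|Ψ|² dξ = 1 from −∞ to ∞.
Using ∫₀^∞ ξⁿ e^(−αξ) dξ = n!/αⁿ⁺¹, carrying out the integral gives A² · λ.
Hence A² = 1/[λ].
Plugging in λ = 4.53 yields A = 0.4698.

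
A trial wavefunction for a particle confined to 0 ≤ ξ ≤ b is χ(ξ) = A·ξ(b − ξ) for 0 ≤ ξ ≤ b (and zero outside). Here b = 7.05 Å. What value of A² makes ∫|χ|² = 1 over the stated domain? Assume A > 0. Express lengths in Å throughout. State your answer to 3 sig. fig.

A^2 ≈ 0.00172 Å^(-5)

The normalization condition is ∫|χ|² dξ = 1 from 0 to b.
Carrying out the integral gives A² · b^5/30.
Hence A² = 1/[b^5/30].
With b = 7.05: A² = 0.001723 and A = 0.04150.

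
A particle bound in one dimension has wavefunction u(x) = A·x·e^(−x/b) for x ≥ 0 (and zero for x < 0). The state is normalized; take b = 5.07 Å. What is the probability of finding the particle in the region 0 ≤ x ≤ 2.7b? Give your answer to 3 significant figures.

The probability is P = ∫ |u|² dx over [0, 2.7b].
With A² fixed by ∫|u|² = 1, i.e. A² = (b^3/4)^(−1), substitute and integrate.
In terms of t = x/b (A² and the length scale cancel between numerator and denominator), P = [∫_{0}^{2.7} t^2·e^(-2·t) dt] / [∫_{0}^{∞} t^2·e^(-2·t) dt].
Using ∫ t^2·e^(-2·t) dt = -(2·t^2 + 2·t + 1)·e^(-2·t)/4, the numerator is 1/4 - 1049·e^(-27/5)/200 and the denominator is 1/4.
Taking the ratio, P = 0.9052.

P ≈ 0.905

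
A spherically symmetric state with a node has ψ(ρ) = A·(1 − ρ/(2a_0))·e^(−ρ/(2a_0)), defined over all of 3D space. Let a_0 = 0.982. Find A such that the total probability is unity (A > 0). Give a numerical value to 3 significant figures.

A ≈ 0.205

Require ∫ |ψ|² 4πρ² dρ = 1 over the whole domain.
With ∫₀^∞ ρ^4 e^(−αρ) dρ = 4!/α^5, the integral (without the A² prefactor) comes out to 8·π·a_0^3.
So A² = (8·π·a_0^3)^(−1).
With a_0 = 0.982: A² = 0.04202 and A = 0.2050.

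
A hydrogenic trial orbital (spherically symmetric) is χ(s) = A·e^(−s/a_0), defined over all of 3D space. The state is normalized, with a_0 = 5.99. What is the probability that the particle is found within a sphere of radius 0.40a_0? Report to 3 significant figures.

P ≈ 0.0474

With dV = 4πs²ds, the probability is ∫|χ|² dV over s ≤ 0.40a_0.
The full normalization integral is A²·[π·a_0^3] = 1, fixing A².
Substituting u = s/a_0, A², 4π and the length scale all cancel in the ratio: P = ∫_{0}^{0.40} u^2·e^(-2·u) du / ∫_{0}^{∞} u^2·e^(-2·u) du.
An antiderivative of u^2·e^(-2·u) is -(2·u^2 + 2·u + 1)·e^(-2·u)/4; evaluating from 0 to 0.40 gives 1/4 - 53·e^(-4/5)/100, while the full integral is 1/4.
This evaluates to P = 0.04742.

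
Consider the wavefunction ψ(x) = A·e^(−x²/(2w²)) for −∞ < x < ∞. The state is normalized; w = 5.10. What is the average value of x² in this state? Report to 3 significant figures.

By definition ⟨x²⟩ = ∫ x^2 |ψ(x)|² dx.
Since the A² factors cancel between numerator and denominator, ⟨x²⟩ = w^2/2.
With w = 5.10, ⟨x^2⟩ = 13.01.

⟨x^2⟩ ≈ 13.0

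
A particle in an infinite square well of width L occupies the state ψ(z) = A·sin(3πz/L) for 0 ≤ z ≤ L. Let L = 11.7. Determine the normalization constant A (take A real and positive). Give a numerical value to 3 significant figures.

A ≈ 0.413

Normalization requires ∫|ψ|² dz = 1, integrated from 0 to L.
The integral (without the A² prefactor) comes out to L/2.
Hence A² = 1/[L/2].
Plugging in L = 11.7 yields A = 0.4134.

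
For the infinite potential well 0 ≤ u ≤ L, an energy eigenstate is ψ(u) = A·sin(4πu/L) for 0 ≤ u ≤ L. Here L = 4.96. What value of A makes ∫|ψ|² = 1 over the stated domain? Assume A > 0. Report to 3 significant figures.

A ≈ 0.635

We need A² ∫|f|² du = 1, taking the integral from 0 to L.
The integral (without the A² prefactor) comes out to L/2.
Setting this equal to 1 gives A² = 1/(L/2).
Substituting L = 4.96 gives A² = 0.4032, so A = 0.6350.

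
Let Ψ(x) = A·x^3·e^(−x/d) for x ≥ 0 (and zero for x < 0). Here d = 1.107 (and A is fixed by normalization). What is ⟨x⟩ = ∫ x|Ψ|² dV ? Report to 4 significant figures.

⟨x⟩ ≈ 3.875

⟨x⟩ = ∫ x |Ψ|² dx over the full domain.
With ∫₀^∞ x^7 e^(−αx) dx = 7!/α^8, the ratio of the moment integral to the normalization integral gives ⟨x⟩ = 7·d/2.
With d = 1.107, ⟨x⟩ = 3.8745.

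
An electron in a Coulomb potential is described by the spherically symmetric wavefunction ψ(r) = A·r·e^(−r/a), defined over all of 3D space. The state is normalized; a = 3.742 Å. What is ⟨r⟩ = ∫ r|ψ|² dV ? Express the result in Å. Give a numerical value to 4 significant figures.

⟨r⟩ = ∫ r |ψ|² 4πr² dr over the full domain.
Recall ∫₀^∞ r^m e^(−r/β) dr = m!·β^(m+1), since the A² factors cancel between numerator and denominator, ⟨r⟩ = 5·a/2.
Putting a = 3.742 gives 9.3550.

⟨r⟩ ≈ 9.355 Å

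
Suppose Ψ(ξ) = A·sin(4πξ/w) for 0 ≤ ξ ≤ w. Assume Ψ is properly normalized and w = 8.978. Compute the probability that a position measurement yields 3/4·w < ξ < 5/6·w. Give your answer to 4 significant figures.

|Ψ|² is the probability density, so P = ∫_{3/4·w}^{5/6·w} |Ψ|² dξ.
Since A² = 1/(w/2), this is the region integral divided by the full normalization integral.
Let u = ξ/w; then A² and the length scale cancel, so P = ∫_{3/4}^{5/6} sin(4·π·u)^2 du ÷ ∫_{0}^{1} sin(4·π·u)^2 du.
Using ∫ sin(4·π·u)^2 du = u/2 - sin(4·π·u)·cos(4·π·u)/(8·π), the numerator is -√(3)/(32·π) + 1/24 and the denominator is 1/2.
Taking the ratio, P = (-√(3)/16 + π/12)/π.

P ≈ 0.04888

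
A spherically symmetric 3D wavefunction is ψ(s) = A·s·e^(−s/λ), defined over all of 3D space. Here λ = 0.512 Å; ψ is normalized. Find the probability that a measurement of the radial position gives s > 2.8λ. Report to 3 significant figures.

P ≈ 0.342

P = ∫ |ψ|² 4πs² ds over s > 2.8λ.
A² is fixed by ∫₀^∞ 4πs²|ψ|² ds = 1, i.e. A² = (3·π·λ^5)^(−1).
Substituting u = s/λ, A², 4π and the length scale all cancel in the ratio: P = ∫_{2.8}^{∞} u^4·e^(-2·u) du / ∫_{0}^{∞} u^4·e^(-2·u) du.
An antiderivative of u^4·e^(-2·u) is -(u^4/2 + u^3 + 3·u^2/2 + 3·u/2 + 3/4)·e^(-2·u); evaluating from 2.8 to ∞ gives ≈ 0.25661, while the full integral is 3/4.
The region integral divided by the full integral gives P = 0.3422.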